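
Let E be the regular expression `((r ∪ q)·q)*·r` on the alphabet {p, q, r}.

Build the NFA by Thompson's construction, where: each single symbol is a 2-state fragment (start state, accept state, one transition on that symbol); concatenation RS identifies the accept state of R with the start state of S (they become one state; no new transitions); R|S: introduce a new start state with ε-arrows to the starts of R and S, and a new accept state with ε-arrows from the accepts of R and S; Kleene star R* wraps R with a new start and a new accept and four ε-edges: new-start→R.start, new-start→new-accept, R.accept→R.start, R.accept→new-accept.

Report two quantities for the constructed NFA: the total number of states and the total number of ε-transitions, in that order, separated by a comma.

Per subexpression:
Each of the 4 symbol leaves contributes 2 states and 0 ε-transitions.
  r ∪ q → 6 states, 4 ε-transitions
  (r ∪ q)·q → 7 states, 4 ε-transitions
  ((r ∪ q)·q)* → 9 states, 8 ε-transitions
  ((r ∪ q)·q)*·r → 10 states, 8 ε-transitions

10, 8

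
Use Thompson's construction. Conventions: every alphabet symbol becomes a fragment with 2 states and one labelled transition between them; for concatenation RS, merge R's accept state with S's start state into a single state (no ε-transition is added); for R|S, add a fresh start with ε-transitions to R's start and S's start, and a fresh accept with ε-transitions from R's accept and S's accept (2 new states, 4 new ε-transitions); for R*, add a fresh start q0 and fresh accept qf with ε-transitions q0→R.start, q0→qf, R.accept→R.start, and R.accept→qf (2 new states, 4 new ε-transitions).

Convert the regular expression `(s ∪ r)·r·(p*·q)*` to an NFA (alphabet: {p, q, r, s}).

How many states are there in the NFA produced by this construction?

Bottom-up over the parse tree:
Each of the 5 symbol leaves contributes a 2-state fragment.
  s ∪ r → 6 states
  p* → 4 states
  p*·q → 5 states
  (p*·q)* → 7 states
  (s ∪ r)·r·(p*·q)* → 13 states

13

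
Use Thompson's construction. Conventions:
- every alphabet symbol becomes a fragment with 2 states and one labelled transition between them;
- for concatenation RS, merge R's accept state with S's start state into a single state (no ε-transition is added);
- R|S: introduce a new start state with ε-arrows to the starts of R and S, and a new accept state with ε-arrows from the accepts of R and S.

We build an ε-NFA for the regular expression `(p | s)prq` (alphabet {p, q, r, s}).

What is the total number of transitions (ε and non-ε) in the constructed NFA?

Recursing over subexpressions:
Each of the 5 symbol leaves contributes 1 transition (1 symbol, 0 ε).
  p | s : 6 transitions (2 symbol, 4 ε)
  (p | s)prq : 9 transitions (5 symbol, 4 ε)

9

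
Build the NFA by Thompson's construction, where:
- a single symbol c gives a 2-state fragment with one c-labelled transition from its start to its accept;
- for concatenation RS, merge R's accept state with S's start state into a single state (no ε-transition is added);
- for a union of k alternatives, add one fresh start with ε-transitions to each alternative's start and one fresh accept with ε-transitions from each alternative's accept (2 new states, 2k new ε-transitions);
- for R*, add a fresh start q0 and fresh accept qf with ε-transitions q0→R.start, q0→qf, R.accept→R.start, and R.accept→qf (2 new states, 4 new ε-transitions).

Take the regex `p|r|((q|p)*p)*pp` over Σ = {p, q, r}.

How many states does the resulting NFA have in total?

Bottom-up over the parse tree:
Each of the 7 symbol leaves contributes a 2-state fragment.
  q|p : 6 states
  (q|p)* : 8 states
  (q|p)*p : 9 states
  ((q|p)*p)* : 11 states
  ((q|p)*p)*pp : 13 states
  p|r|((q|p)*p)*pp : 19 states

19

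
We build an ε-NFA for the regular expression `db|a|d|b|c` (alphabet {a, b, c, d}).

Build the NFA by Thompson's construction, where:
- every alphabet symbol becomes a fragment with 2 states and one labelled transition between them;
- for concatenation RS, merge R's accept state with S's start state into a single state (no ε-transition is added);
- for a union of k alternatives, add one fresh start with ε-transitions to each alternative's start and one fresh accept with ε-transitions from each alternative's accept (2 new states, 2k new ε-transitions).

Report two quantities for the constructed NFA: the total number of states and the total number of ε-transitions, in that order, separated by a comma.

Bottom-up over the parse tree:
Each of the 6 symbol leaves contributes 2 states and 0 ε-transitions.
  db : 3 states, 0 ε-transitions
  db|a|d|b|c : 13 states, 10 ε-transitions

13, 10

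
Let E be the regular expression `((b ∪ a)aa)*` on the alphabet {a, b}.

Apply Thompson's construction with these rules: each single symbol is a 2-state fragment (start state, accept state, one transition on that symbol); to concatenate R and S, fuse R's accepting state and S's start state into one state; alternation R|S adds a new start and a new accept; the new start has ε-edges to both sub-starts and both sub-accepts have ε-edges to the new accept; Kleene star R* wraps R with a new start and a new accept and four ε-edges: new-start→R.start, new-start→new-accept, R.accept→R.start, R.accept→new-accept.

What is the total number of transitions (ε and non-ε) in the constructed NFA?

12

Building bottom-up:
Each of the 4 symbol leaves contributes 1 transition (1 symbol, 0 ε).
  b ∪ a → 6 transitions (2 symbol, 4 ε)
  (b ∪ a)aa → 8 transitions (4 symbol, 4 ε)
  ((b ∪ a)aa)* → 12 transitions (4 symbol, 8 ε)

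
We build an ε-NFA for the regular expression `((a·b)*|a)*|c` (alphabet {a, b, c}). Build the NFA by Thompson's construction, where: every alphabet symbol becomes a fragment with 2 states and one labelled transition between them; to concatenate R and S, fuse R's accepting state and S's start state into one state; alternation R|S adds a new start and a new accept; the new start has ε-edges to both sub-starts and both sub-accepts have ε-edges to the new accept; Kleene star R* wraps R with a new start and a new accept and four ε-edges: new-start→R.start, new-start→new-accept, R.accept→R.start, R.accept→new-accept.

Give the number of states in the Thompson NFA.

15

By structural recursion:
Each of the 4 symbol leaves contributes a 2-state fragment.
  a·b — 3 states
  (a·b)* — 5 states
  (a·b)*|a — 9 states
  ((a·b)*|a)* — 11 states
  ((a·b)*|a)*|c — 15 states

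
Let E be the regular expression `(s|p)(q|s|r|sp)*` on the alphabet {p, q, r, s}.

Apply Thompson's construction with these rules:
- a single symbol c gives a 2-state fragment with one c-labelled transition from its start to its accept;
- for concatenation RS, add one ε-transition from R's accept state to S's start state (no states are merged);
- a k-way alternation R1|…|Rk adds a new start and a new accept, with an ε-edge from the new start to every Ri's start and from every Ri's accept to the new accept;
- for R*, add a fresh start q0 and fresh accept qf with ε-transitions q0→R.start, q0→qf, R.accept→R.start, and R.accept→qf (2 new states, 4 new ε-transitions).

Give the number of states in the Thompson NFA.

20

Recursing over subexpressions:
Each of the 7 symbol leaves contributes a 2-state fragment.
  s|p — 6 states
  sp — 4 states
  q|s|r|sp — 12 states
  (q|s|r|sp)* — 14 states
  (s|p)(q|s|r|sp)* — 20 states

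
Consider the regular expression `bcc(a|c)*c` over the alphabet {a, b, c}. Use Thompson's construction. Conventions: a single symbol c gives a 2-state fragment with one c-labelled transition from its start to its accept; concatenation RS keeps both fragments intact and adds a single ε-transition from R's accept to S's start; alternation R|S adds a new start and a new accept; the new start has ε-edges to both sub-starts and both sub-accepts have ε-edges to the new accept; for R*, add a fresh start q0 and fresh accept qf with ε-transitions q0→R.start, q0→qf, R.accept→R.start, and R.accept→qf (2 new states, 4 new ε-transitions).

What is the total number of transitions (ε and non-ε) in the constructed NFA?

Recursing over subexpressions:
Each of the 6 symbol leaves contributes 1 transition (1 symbol, 0 ε).
  a|c → 6 transitions (2 symbol, 4 ε)
  (a|c)* → 10 transitions (2 symbol, 8 ε)
  bcc(a|c)*c → 18 transitions (6 symbol, 12 ε)

18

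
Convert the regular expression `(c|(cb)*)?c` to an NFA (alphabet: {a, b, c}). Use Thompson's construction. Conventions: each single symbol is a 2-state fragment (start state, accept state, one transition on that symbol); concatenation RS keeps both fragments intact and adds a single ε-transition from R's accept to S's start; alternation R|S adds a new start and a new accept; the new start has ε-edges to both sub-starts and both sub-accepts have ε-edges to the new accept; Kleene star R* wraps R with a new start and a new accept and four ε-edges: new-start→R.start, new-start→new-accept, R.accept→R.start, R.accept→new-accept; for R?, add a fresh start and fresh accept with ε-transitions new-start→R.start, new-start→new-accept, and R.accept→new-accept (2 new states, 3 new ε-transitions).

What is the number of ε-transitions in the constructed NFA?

Per subexpression:
Each of the 4 symbol leaves contributes 0 ε-transitions.
  cb : 1 ε-transition
  (cb)* : 5 ε-transitions
  c|(cb)* : 9 ε-transitions
  (c|(cb)*)? : 12 ε-transitions
  (c|(cb)*)?c : 13 ε-transitions

13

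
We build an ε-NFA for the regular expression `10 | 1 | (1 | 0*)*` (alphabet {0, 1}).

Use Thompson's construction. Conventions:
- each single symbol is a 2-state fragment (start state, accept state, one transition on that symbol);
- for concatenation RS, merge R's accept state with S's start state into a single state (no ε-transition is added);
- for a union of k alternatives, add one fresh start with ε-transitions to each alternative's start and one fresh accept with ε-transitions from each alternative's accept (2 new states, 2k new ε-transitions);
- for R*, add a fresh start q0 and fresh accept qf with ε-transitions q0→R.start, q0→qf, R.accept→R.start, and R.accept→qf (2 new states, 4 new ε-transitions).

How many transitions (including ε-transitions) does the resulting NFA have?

By structural recursion:
Each of the 5 symbol leaves contributes 1 transition (1 symbol, 0 ε).
  10 = 2 transitions (2 symbol, 0 ε)
  0* = 5 transitions (1 symbol, 4 ε)
  1 | 0* = 10 transitions (2 symbol, 8 ε)
  (1 | 0*)* = 14 transitions (2 symbol, 12 ε)
  10 | 1 | (1 | 0*)* = 23 transitions (5 symbol, 18 ε)

23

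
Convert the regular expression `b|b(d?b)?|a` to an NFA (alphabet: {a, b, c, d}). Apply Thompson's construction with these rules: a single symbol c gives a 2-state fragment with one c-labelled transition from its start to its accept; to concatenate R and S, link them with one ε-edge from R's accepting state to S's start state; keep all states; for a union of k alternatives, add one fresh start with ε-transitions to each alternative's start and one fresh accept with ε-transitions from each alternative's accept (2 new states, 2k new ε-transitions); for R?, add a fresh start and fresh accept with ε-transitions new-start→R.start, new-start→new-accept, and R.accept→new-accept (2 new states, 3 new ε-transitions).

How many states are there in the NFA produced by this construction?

By structural recursion:
Each of the 5 symbol leaves contributes a 2-state fragment.
  d? → 4 states
  d?b → 6 states
  (d?b)? → 8 states
  b(d?b)? → 10 states
  b|b(d?b)?|a → 16 states

16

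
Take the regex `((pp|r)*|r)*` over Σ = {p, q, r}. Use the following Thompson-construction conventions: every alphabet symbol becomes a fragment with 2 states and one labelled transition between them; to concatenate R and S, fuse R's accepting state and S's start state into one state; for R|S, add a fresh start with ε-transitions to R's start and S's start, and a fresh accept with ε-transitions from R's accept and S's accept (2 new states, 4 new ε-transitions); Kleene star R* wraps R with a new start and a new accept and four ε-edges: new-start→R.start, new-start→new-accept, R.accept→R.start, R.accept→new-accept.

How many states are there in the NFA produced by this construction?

Per subexpression:
Each of the 4 symbol leaves contributes a 2-state fragment.
  pp → 3 states
  pp|r → 7 states
  (pp|r)* → 9 states
  (pp|r)*|r → 13 states
  ((pp|r)*|r)* → 15 states

15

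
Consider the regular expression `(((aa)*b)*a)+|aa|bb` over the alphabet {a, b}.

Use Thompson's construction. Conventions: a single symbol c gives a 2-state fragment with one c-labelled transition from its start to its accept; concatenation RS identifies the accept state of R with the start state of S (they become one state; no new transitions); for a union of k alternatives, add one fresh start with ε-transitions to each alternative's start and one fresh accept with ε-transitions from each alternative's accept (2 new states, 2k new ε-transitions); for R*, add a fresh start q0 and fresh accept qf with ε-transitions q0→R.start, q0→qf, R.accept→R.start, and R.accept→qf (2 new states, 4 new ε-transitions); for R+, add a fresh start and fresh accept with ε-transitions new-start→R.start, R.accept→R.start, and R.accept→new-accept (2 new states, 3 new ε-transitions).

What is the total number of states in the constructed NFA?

19

Per subexpression:
Each of the 8 symbol leaves contributes a 2-state fragment.
  aa = 3 states
  (aa)* = 5 states
  (aa)*b = 6 states
  ((aa)*b)* = 8 states
  ((aa)*b)*a = 9 states
  (((aa)*b)*a)+ = 11 states
  aa = 3 states
  bb = 3 states
  (((aa)*b)*a)+|aa|bb = 19 states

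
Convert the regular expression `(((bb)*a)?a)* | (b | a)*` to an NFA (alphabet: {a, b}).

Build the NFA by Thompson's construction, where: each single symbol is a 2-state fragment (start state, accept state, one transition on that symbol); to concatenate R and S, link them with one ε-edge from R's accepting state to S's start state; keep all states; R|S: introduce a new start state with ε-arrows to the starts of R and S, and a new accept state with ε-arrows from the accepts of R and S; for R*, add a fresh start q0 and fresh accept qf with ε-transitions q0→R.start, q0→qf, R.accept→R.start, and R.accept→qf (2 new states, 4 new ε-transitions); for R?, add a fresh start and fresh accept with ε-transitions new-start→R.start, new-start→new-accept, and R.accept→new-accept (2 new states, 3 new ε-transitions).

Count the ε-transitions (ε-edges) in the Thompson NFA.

By structural recursion:
Each of the 6 symbol leaves contributes 0 ε-transitions.
  bb → 1 ε-transition
  (bb)* → 5 ε-transitions
  (bb)*a → 6 ε-transitions
  ((bb)*a)? → 9 ε-transitions
  ((bb)*a)?a → 10 ε-transitions
  (((bb)*a)?a)* → 14 ε-transitions
  b | a → 4 ε-transitions
  (b | a)* → 8 ε-transitions
  (((bb)*a)?a)* | (b | a)* → 26 ε-transitions

26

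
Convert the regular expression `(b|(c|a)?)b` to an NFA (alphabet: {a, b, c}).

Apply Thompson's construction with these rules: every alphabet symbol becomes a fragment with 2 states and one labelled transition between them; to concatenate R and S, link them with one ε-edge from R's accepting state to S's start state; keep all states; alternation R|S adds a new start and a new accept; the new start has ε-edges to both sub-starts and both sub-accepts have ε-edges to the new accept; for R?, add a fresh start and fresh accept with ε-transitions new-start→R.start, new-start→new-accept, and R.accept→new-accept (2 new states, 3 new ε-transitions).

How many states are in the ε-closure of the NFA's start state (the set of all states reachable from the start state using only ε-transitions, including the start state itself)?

9

Work bottom-up. For each fragment F, track |ε-closure(F.start)| and whether F's accept lies in that closure (i.e. whether F accepts ε). A single-symbol fragment has closure size 1 and does not accept ε.
  c|a → new start ε-reaches every alternative's start; none of them accept ε, so the new accept is not reached: C = 1 + 1 + 1 = 3
  (c|a)? → new start has ε-edges to the inner start and to the new accept, so C = 2 + 3 = 5
  b|(c|a)? → C = 1 (new start) + (1 + 5) + 1 (new accept, since some branch ε-reaches its own accept) = 8
  (b|(c|a)?)b → C = 8 + 1 = 9 (closure spills across the concat boundary because the left factor accepts ε)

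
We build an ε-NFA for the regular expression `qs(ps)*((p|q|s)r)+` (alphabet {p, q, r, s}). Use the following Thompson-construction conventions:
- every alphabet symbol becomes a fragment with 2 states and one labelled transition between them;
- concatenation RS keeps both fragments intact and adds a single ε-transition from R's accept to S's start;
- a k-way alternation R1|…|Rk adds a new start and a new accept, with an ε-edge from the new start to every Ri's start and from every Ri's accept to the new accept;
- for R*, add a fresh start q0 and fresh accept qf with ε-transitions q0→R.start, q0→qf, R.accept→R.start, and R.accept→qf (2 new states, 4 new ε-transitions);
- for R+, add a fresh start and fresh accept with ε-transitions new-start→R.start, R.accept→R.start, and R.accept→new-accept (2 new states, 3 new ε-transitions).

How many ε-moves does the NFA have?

18

Bottom-up over the parse tree:
Each of the 8 symbol leaves contributes 0 ε-transitions.
  ps → 1 ε-transition
  (ps)* → 5 ε-transitions
  p|q|s → 6 ε-transitions
  (p|q|s)r → 7 ε-transitions
  ((p|q|s)r)+ → 10 ε-transitions
  qs(ps)*((p|q|s)r)+ → 18 ε-transitions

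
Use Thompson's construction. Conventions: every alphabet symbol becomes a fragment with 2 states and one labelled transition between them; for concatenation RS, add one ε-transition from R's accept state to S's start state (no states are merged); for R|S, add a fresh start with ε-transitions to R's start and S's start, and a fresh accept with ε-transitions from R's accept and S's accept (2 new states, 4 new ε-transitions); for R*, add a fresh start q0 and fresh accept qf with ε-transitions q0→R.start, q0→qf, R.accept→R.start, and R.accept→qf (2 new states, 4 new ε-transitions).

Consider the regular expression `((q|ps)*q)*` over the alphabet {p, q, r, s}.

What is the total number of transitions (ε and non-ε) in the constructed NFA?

18

By structural recursion:
Each of the 4 symbol leaves contributes 1 transition (1 symbol, 0 ε).
  ps — 3 transitions (2 symbol, 1 ε)
  q|ps — 8 transitions (3 symbol, 5 ε)
  (q|ps)* — 12 transitions (3 symbol, 9 ε)
  (q|ps)*q — 14 transitions (4 symbol, 10 ε)
  ((q|ps)*q)* — 18 transitions (4 symbol, 14 ε)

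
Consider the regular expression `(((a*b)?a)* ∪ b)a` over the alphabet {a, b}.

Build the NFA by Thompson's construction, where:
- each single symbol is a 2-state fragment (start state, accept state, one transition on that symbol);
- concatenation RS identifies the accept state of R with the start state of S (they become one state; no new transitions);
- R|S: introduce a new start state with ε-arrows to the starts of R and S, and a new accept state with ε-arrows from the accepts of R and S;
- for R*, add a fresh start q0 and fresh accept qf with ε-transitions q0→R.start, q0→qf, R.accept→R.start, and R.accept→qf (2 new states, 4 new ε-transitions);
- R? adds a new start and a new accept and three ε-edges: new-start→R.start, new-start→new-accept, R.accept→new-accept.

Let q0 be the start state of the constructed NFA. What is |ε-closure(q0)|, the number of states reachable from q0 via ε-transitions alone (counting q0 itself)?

10

Compute the ε-closure size of each fragment's start state recursively; a symbol fragment's start has no outgoing ε-edge, so its closure is just itself (size 1).
  a* — |ε-closure| = 1 (new start) + 1 (body) + 1 (new accept) = 3
  a*b — |ε-closure| = 3 + (1−1) = 3 (closure spills across the concat boundary because the left factor accepts ε)
  (a*b)? — new start has ε-edges to the inner start and to the new accept, so |ε-closure| = 2 + 3 = 5
  (a*b)?a — |ε-closure| = 5 + (1−1) = 5 (closure spills across the concat boundary because the left factor accepts ε)
  ((a*b)?a)* — |ε-closure| = 1 (new start) + 5 (body) + 1 (new accept) = 7
  ((a*b)?a)* ∪ b — |ε-closure| = 1 (new start) + (7 + 1) + 1 (new accept, since some branch ε-reaches its own accept) = 10
  (((a*b)?a)* ∪ b)a — |ε-closure| = 10 + (1−1) = 10 (closure spills across the concat boundary because the left factor accepts ε)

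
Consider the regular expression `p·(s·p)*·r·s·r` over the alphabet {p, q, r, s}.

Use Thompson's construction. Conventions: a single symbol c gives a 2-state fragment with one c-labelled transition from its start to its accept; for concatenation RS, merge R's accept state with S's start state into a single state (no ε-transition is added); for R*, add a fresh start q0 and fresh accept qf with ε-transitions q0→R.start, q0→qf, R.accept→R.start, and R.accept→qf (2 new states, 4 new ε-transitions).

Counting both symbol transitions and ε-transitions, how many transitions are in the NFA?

10

By structural recursion:
Each of the 6 symbol leaves contributes 1 transition (1 symbol, 0 ε).
  s·p → 2 transitions (2 symbol, 0 ε)
  (s·p)* → 6 transitions (2 symbol, 4 ε)
  p·(s·p)*·r·s·r → 10 transitions (6 symbol, 4 ε)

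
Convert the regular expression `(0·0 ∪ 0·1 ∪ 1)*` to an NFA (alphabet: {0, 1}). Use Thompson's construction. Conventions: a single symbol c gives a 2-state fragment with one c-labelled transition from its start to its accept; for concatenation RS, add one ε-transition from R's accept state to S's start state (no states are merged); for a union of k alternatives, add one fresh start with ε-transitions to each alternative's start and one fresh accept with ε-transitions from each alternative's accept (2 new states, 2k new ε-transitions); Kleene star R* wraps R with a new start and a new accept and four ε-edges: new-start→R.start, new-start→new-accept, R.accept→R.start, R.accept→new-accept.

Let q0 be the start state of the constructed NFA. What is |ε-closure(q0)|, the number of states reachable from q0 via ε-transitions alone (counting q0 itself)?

Work bottom-up. For each fragment F, track |ε-closure(F.start)| and whether F's accept lies in that closure (i.e. whether F accepts ε). A single-symbol fragment has closure size 1 and does not accept ε.
  0·0 → same as the first factor's closure: |closure| = 1
  0·1 → |closure| equals the left operand's closure size = 1 (its accept is not ε-reachable, so the closure stops there)
  0·0 ∪ 0·1 ∪ 1 → |closure| = 1 + 1 + 1 + 1 = 4 (the new accept is not ε-reachable since no branch accepts ε)
  (0·0 ∪ 0·1 ∪ 1)* → |closure| = 1 (new start) + 4 (body) + 1 (new accept) = 6

6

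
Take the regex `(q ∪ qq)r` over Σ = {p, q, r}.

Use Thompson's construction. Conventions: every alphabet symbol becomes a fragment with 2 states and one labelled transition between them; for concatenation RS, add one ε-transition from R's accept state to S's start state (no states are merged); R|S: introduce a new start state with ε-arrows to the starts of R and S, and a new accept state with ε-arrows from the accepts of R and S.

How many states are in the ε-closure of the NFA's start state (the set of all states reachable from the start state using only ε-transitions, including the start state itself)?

Compute the ε-closure size of each fragment's start state recursively; a symbol fragment's start has no outgoing ε-edge, so its closure is just itself (size 1).
  qq — same as the first factor's closure: C = 1
  q ∪ qq — new start ε-reaches every alternative's start; none of them accept ε, so the new accept is not reached: C = 1 + 1 + 1 = 3
  (q ∪ qq)r — C equals the left operand's closure size = 3 (its accept is not ε-reachable, so the closure stops there)

3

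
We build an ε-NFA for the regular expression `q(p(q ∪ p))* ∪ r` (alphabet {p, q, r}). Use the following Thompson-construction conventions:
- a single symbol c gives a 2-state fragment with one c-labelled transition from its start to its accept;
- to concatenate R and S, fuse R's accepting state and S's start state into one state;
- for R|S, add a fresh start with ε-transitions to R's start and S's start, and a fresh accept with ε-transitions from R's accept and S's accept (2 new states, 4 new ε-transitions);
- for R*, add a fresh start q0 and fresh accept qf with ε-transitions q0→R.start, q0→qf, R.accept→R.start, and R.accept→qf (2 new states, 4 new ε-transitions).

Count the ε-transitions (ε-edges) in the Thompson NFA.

Per subexpression:
Each of the 5 symbol leaves contributes 0 ε-transitions.
  q ∪ p : 4 ε-transitions
  p(q ∪ p) : 4 ε-transitions
  (p(q ∪ p))* : 8 ε-transitions
  q(p(q ∪ p))* : 8 ε-transitions
  q(p(q ∪ p))* ∪ r : 12 ε-transitions

12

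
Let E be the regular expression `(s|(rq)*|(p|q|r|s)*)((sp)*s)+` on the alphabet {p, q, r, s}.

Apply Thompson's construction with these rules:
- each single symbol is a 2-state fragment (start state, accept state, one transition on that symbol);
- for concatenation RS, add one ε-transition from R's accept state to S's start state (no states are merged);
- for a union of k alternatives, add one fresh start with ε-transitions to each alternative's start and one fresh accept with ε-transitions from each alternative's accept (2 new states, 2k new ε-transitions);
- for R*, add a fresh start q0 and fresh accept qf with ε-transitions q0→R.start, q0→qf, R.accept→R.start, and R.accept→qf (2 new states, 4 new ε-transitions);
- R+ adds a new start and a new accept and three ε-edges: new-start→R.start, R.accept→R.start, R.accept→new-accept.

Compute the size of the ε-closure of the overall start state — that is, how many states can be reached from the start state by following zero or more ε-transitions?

Let C(F) = |ε-closure(F.start)| within fragment F, and note whether F accepts ε. Symbol fragments have C = 1 and do not accept ε. Then:
  rq → |closure| equals the left operand's closure size = 1 (its accept is not ε-reachable, so the closure stops there)
  (rq)* → new start has ε-edges to the inner start and to the new accept, so |closure| = 2 + 1 = 3
  p|q|r|s → new start ε-reaches every alternative's start; none of them accept ε, so the new accept is not reached: |closure| = 1 + 1 + 1 + 1 + 1 = 5
  (p|q|r|s)* → new start has ε-edges to the inner start and to the new accept, so |closure| = 2 + 5 = 7
  s|(rq)*|(p|q|r|s)* → |closure| = 1 (new start) + (1 + 3 + 7) + 1 (new accept, since some branch ε-reaches its own accept) = 13
  sp → |closure| equals the left operand's closure size = 1 (its accept is not ε-reachable, so the closure stops there)
  (sp)* → the star's fresh start ε-reaches both the body's start and the fresh accept: |closure| = 2 + 1 = 3
  (sp)*s → the left operand accepts ε, so the closure extends into the next operand (via the concat ε-link); |closure| = 3 + 1 = 4
  ((sp)*s)+ → new start ε-reaches only the body's start; the new accept needs a symbol first: |closure| = 1 + 4 = 5
  (s|(rq)*|(p|q|r|s)*)((sp)*s)+ → the left operand accepts ε, so the closure extends into the next operand (via the concat ε-link); |closure| = 13 + 5 = 18

18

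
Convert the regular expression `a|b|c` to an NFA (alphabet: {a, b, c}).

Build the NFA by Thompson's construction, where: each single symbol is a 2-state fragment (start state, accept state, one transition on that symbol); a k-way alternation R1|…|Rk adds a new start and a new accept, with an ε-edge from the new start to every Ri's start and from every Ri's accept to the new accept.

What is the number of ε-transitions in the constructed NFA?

6

Recursing over subexpressions:
Each of the 3 symbol leaves contributes 0 ε-transitions.
  a|b|c : 6 ε-transitions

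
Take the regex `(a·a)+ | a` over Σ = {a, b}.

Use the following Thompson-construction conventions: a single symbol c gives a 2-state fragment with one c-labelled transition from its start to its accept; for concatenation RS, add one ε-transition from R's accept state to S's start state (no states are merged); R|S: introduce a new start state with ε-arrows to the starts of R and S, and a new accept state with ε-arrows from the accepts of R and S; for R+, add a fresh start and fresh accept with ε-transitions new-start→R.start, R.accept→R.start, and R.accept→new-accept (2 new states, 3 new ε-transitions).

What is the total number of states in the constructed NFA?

10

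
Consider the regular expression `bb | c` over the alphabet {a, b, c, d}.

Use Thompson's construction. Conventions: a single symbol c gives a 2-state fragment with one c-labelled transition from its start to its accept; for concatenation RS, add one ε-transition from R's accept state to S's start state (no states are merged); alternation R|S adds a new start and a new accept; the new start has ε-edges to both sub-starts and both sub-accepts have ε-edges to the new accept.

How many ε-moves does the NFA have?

5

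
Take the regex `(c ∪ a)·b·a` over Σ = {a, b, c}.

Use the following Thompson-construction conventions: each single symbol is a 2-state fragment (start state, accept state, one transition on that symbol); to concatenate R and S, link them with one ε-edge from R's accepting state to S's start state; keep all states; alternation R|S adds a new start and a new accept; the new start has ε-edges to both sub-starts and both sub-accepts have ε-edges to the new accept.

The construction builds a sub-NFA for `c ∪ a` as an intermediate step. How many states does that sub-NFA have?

Fragment for `c ∪ a`:
Each of the 2 symbol leaves contributes a 2-state fragment.
  c ∪ a → 6 states

6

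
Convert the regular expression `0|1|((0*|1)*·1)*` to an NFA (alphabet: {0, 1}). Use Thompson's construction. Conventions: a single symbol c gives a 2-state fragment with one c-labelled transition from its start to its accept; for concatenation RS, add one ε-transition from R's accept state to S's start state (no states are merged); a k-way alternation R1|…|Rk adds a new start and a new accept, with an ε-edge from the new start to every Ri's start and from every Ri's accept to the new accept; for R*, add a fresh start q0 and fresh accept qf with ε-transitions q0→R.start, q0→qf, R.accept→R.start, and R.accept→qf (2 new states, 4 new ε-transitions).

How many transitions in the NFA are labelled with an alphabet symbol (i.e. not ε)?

5

Bottom-up over the parse tree:
Each of the 5 symbol leaves contributes exactly 1 symbol transition.
  0* = 1 symbol transition
  0*|1 = 2 symbol transitions
  (0*|1)* = 2 symbol transitions
  (0*|1)*·1 = 3 symbol transitions
  ((0*|1)*·1)* = 3 symbol transitions
  0|1|((0*|1)*·1)* = 5 symbol transitions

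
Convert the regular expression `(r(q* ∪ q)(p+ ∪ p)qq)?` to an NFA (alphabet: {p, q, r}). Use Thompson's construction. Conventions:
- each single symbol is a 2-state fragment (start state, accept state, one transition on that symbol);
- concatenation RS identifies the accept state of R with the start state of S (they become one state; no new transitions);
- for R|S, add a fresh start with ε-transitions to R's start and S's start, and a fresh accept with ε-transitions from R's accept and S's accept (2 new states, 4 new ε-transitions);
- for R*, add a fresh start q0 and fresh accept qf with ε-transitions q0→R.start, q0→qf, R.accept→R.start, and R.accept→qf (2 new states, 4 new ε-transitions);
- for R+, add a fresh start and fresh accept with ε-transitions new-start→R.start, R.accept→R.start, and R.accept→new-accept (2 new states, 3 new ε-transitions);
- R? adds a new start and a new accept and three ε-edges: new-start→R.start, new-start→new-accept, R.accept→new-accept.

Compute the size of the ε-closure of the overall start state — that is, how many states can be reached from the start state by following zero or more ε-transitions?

Compute the ε-closure size of each fragment's start state recursively; a symbol fragment's start has no outgoing ε-edge, so its closure is just itself (size 1).
  q* : C = 1 (new start) + 1 (body) + 1 (new accept) = 3
  q* ∪ q : new start ε-reaches every alternative's start; at least one alternative accepts ε, so the union's new accept is reached too: C = 1 + 3 + 1 + 1 = 6
  p+ : C = 1 + 1 = 2 (the body doesn't accept ε, so the new accept is not reached)
  p+ ∪ p : new start ε-reaches every alternative's start; none of them accept ε, so the new accept is not reached: C = 1 + 2 + 1 = 4
  r(q* ∪ q)(p+ ∪ p)qq : same as the first factor's closure: C = 1
  (r(q* ∪ q)(p+ ∪ p)qq)? : C = 1 (new start) + 1 (body) + 1 (new accept, via ε) = 3

3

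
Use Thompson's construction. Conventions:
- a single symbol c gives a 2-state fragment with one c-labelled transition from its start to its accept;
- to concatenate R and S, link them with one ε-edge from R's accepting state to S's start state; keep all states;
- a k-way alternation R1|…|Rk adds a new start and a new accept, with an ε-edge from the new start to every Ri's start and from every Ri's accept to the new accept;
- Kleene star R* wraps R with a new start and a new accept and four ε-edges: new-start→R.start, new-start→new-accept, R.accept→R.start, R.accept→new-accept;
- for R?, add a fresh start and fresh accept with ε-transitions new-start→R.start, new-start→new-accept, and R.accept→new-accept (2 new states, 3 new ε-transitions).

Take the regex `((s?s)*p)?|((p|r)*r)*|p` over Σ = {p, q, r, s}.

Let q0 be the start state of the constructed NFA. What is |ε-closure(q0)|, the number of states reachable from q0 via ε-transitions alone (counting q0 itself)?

Work bottom-up. For each fragment F, track |ε-closure(F.start)| and whether F's accept lies in that closure (i.e. whether F accepts ε). A single-symbol fragment has closure size 1 and does not accept ε.
  s? — |closure| = 1 (new start) + 1 (body) + 1 (new accept, via ε) = 3
  s?s — the left operand accepts ε, so the closure extends into the next operand (via the concat ε-link); |closure| = 3 + 1 = 4
  (s?s)* — |closure| = 1 (new start) + 4 (body) + 1 (new accept) = 6
  (s?s)*p — |closure| = 6 + 1 = 7 (closure spills across the concat boundary because the left factor accepts ε)
  ((s?s)*p)? — new start has ε-edges to the inner start and to the new accept, so |closure| = 2 + 7 = 9
  p|r — |closure| = 1 + 1 + 1 = 3 (the new accept is not ε-reachable since no branch accepts ε)
  (p|r)* — the star's fresh start ε-reaches both the body's start and the fresh accept: |closure| = 2 + 3 = 5
  (p|r)*r — |closure| = 5 + 1 = 6 (closure spills across the concat boundary because the left factor accepts ε)
  ((p|r)*r)* — |closure| = 1 (new start) + 6 (body) + 1 (new accept) = 8
  ((s?s)*p)?|((p|r)*r)*|p — |closure| = 1 (new start) + (9 + 8 + 1) + 1 (new accept, since some branch ε-reaches its own accept) = 20

20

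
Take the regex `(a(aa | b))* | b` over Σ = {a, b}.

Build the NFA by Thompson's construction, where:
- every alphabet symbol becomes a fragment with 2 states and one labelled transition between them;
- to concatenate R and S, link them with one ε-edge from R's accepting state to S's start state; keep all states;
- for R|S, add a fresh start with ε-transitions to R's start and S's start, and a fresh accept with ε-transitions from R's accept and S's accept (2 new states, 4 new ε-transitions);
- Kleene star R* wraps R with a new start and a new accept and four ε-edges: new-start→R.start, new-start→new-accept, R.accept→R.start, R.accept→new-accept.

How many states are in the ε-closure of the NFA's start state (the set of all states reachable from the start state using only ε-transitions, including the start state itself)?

Work bottom-up. For each fragment F, track |ε-closure(F.start)| and whether F's accept lies in that closure (i.e. whether F accepts ε). A single-symbol fragment has closure size 1 and does not accept ε.
  aa : |ε-closure| equals the left operand's closure size = 1 (its accept is not ε-reachable, so the closure stops there)
  aa | b : |ε-closure| = 1 + 1 + 1 = 3 (the new accept is not ε-reachable since no branch accepts ε)
  a(aa | b) : same as the first factor's closure: |ε-closure| = 1
  (a(aa | b))* : |ε-closure| = 1 (new start) + 1 (body) + 1 (new accept) = 3
  (a(aa | b))* | b : |ε-closure| = 1 (new start) + (3 + 1) + 1 (new accept, since some branch ε-reaches its own accept) = 6

6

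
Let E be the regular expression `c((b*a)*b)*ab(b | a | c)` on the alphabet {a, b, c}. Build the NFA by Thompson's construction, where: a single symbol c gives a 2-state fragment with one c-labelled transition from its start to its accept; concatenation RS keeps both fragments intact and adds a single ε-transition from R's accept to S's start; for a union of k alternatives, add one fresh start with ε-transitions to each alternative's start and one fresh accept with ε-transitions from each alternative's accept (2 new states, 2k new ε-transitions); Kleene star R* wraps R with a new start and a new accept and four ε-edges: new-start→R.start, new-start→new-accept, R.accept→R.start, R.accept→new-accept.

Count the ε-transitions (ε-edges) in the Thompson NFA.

24

By structural recursion:
Each of the 9 symbol leaves contributes 0 ε-transitions.
  b* — 4 ε-transitions
  b*a — 5 ε-transitions
  (b*a)* — 9 ε-transitions
  (b*a)*b — 10 ε-transitions
  ((b*a)*b)* — 14 ε-transitions
  b | a | c — 6 ε-transitions
  c((b*a)*b)*ab(b | a | c) — 24 ε-transitions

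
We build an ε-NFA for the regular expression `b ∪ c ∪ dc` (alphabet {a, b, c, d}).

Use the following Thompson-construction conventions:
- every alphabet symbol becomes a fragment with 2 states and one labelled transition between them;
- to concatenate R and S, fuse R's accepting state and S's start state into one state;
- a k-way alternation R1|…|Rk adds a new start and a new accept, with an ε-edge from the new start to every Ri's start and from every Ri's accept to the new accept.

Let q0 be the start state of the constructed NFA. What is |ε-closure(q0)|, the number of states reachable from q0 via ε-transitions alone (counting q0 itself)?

4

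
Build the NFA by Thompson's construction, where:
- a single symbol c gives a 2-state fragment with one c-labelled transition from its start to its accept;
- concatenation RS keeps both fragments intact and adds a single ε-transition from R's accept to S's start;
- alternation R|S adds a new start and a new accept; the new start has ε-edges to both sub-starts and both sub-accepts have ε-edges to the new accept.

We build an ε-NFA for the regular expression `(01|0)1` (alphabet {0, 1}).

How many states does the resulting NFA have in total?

Bottom-up over the parse tree:
Each of the 4 symbol leaves contributes a 2-state fragment.
  01 = 4 states
  01|0 = 8 states
  (01|0)1 = 10 states

10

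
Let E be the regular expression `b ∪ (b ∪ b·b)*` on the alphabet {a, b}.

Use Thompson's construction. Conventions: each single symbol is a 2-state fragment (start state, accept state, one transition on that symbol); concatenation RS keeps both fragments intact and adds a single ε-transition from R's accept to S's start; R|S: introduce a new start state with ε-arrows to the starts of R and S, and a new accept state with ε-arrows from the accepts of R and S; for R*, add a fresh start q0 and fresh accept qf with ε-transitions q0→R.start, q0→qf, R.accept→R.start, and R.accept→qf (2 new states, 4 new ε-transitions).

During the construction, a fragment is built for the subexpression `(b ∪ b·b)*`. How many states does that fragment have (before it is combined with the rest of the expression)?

Fragment for `(b ∪ b·b)*`:
Each of the 3 symbol leaves contributes a 2-state fragment.
  b·b → 4 states
  b ∪ b·b → 8 states
  (b ∪ b·b)* → 10 states

10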